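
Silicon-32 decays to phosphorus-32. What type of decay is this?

beta-minus decay

ΔA = 32 − 32 = 0; ΔZ = 15 − 14 = +1.
A is unchanged and Z rises by 1 — a neutron has become a proton (β⁻ decay).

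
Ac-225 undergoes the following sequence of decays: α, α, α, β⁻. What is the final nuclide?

Start: (A, Z) = (225, 89).
After α: (221, 87).
After α: (217, 85).
After α: (213, 83).
After β⁻: (213, 84).
Z = 84 is polonium.

Po-213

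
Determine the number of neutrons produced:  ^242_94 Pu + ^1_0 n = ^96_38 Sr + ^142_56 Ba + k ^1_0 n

5

Conserve mass number: 243 = 96 + 142 + k, so k = 243 − 238 = 5.
Check atomic number: 94 = 38 + 56 + 0 = 94. ✓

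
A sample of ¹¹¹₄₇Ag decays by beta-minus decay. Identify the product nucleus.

Beta-minus decay: mass number changes by +0, atomic number by +1.
A: 111 = 111; Z: 47 + 1 = 48.
Z = 48 is cadmium, so the daughter is ¹¹¹₄₈Cd.

Cd-111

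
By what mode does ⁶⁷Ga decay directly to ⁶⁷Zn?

beta-plus decay or electron capture

ΔA = 67 − 67 = 0; ΔZ = 30 − 31 = -1.
A is unchanged and Z drops by 1 — a proton has become a neutron (β⁺ emission or electron capture).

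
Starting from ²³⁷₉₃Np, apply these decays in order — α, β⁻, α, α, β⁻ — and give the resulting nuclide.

Start: (A, Z) = (237, 93).
After α: (233, 91).
After β⁻: (233, 92).
After α: (229, 90).
After α: (225, 88).
After β⁻: (225, 89).
Z = 89 is actinium.

Ac-225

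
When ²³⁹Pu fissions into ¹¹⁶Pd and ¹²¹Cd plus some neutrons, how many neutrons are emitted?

Conserve mass number: 239 = 116 + 121 + k, so k = 239 − 237 = 2.
Check atomic number: 94 = 46 + 48 + 0 = 94. ✓

2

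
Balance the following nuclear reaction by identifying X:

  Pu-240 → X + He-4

Conserve mass number: 240 = A + 4, so A = 236.
Conserve atomic number: 94 = Z + 2, so Z = 92.
Z = 92 is uranium, so the species is U-236.

U-236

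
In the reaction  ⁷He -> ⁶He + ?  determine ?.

neutron

Conserve mass number: 7 = 6 + A, so A = 1.
Conserve atomic number: 2 = 2 + Z, so Z = 0.
A = 1 and Z = 0 is ¹n — a neutron.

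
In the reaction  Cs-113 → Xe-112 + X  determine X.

Conserve mass number: 113 = 112 + A, so A = 1.
Conserve atomic number: 55 = 54 + Z, so Z = 1.
A = 1 and Z = 1 is H-1 — a proton.

proton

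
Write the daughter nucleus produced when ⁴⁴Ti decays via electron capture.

Sc-44

Electron capture: mass number changes by +0, atomic number by -1.
A: 44 = 44; Z: 22 − 1 = 21.
Z = 21 is scandium, so the daughter is ⁴⁴Sc.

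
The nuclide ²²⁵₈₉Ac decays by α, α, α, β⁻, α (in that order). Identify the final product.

Pb-209

Start: (A, Z) = (225, 89).
After α: (221, 87).
After α: (217, 85).
After α: (213, 83).
After β⁻: (213, 84).
After α: (209, 82).
Z = 82 is lead.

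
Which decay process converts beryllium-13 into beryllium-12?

ΔA = 12 − 13 = -1; ΔZ = 4 − 4 = +0.
A drops by 1 with Z unchanged — a neutron was emitted.

neutron emission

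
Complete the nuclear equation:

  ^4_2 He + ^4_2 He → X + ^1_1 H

Conserve mass number: 4 + 4 = A + 1, so A = 7.
Conserve atomic number: 2 + 2 = Z + 1, so Z = 3.
Z = 3 is lithium, so the species is ^7_3 Li.

Li-7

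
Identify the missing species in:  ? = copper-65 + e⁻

Ni-65

Conserve mass number: A = 65 + 0, so A = 65.
Conserve atomic number: Z = 29 − 1, so Z = 28.
Z = 28 is nickel, so the species is nickel-65.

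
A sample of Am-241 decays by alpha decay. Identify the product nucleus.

Np-237

Alpha decay: mass number changes by -4, atomic number by -2.
A: 241 − 4 = 237; Z: 95 − 2 = 93.
Z = 93 is neptunium, so the daughter is Np-237.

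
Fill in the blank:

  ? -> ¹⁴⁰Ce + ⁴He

Conserve mass number: A = 140 + 4, so A = 144.
Conserve atomic number: Z = 58 + 2, so Z = 60.
Z = 60 is neodymium, so the species is ¹⁴⁴Nd.

Nd-144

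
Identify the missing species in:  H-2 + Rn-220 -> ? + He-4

Conserve mass number: 2 + 220 = A + 4, so A = 218.
Conserve atomic number: 1 + 86 = Z + 2, so Z = 85.
Z = 85 is astatine, so the species is At-218.

At-218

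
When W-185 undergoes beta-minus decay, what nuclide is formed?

Beta-minus decay: mass number changes by +0, atomic number by +1.
A: 185 = 185; Z: 74 + 1 = 75.
Z = 75 is rhenium, so the daughter is Re-185.

Re-185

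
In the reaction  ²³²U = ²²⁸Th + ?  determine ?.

Conserve mass number: 232 = 228 + A, so A = 4.
Conserve atomic number: 92 = 90 + Z, so Z = 2.
A = 4 and Z = 2 is ⁴He — an alpha particle.

alpha particle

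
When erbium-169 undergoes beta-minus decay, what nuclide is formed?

Tm-169

Beta-minus decay: mass number changes by +0, atomic number by +1.
A: 169 = 169; Z: 68 + 1 = 69.
Z = 69 is thulium, so the daughter is thulium-169.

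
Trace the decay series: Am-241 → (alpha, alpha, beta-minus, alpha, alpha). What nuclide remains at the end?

Start: (A, Z) = (241, 95).
After α: (237, 93).
After α: (233, 91).
After β⁻: (233, 92).
After α: (229, 90).
After α: (225, 88).
Z = 88 is radium.

Ra-225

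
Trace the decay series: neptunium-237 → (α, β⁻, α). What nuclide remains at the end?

Start: (A, Z) = (237, 93).
After α: (233, 91).
After β⁻: (233, 92).
After α: (229, 90).
Z = 90 is thorium.

Th-229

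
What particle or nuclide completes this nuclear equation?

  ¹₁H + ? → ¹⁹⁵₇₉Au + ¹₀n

Pt-195

Conserve mass number: 1 + A = 195 + 1, so A = 195.
Conserve atomic number: 1 + Z = 79 + 0, so Z = 78.
Z = 78 is platinum, so the species is ¹⁹⁵₇₈Pt.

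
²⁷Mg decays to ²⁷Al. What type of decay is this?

beta-minus decay

ΔA = 27 − 27 = 0; ΔZ = 13 − 12 = +1.
A is unchanged and Z rises by 1 — a neutron has become a proton (β⁻ decay).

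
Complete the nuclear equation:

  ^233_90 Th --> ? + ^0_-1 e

Conserve mass number: 233 = A + 0, so A = 233.
Conserve atomic number: 90 = Z − 1, so Z = 91.
Z = 91 is protactinium, so the species is ^233_91 Pa.

Pa-233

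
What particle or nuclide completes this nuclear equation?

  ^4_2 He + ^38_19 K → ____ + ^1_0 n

Sc-41

Conserve mass number: 4 + 38 = A + 1, so A = 41.
Conserve atomic number: 2 + 19 = Z + 0, so Z = 21.
Z = 21 is scandium, so the species is ^41_21 Sc.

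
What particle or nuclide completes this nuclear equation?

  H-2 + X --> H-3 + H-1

deuteron

Conserve mass number: 2 + A = 3 + 1, so A = 2.
Conserve atomic number: 1 + Z = 1 + 1, so Z = 1.
A = 2 and Z = 1 is H-2 — a deuteron.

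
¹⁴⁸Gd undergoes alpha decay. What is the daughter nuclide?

Sm-144

Alpha decay: mass number changes by -4, atomic number by -2.
A: 148 − 4 = 144; Z: 64 − 2 = 62.
Z = 62 is samarium, so the daughter is ¹⁴⁴Sm.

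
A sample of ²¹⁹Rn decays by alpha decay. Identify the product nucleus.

Alpha decay: mass number changes by -4, atomic number by -2.
A: 219 − 4 = 215; Z: 86 − 2 = 84.
Z = 84 is polonium, so the daughter is ²¹⁵Po.

Po-215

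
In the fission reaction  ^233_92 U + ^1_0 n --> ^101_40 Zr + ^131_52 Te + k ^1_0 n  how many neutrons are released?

2

Conserve mass number: 234 = 101 + 131 + k, so k = 234 − 232 = 2.
Check atomic number: 92 = 40 + 52 + 0 = 92. ✓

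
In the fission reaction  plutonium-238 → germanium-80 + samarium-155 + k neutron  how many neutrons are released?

3

Conserve mass number: 238 = 80 + 155 + k, so k = 238 − 235 = 3.
Check atomic number: 94 = 32 + 62 + 0 = 94. ✓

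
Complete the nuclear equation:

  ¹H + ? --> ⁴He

triton

Conserve mass number: 1 + A = 4, so A = 3.
Conserve atomic number: 1 + Z = 2, so Z = 1.
A = 3 and Z = 1 is ³H — a triton.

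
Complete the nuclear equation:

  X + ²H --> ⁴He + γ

Conserve mass number: A + 2 = 4 + 0, so A = 2.
Conserve atomic number: Z + 1 = 2 + 0, so Z = 1.
A = 2 and Z = 1 is ²H — a deuteron.

deuteron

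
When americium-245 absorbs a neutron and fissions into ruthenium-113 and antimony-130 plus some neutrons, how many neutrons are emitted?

Conserve mass number: 246 = 113 + 130 + k, so k = 246 − 243 = 3.
Check atomic number: 95 = 44 + 51 + 0 = 95. ✓

3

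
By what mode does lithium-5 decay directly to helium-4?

ΔA = 4 − 5 = -1; ΔZ = 2 − 3 = -1.
A drops by 1 and Z drops by 1 — a proton was emitted.

proton emission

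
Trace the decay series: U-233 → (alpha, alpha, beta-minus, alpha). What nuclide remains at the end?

Fr-221

Start: (A, Z) = (233, 92).
After α: (229, 90).
After α: (225, 88).
After β⁻: (225, 89).
After α: (221, 87).
Z = 87 is francium.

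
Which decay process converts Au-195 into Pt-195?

beta-plus decay or electron capture

ΔA = 195 − 195 = 0; ΔZ = 78 − 79 = -1.
A is unchanged and Z drops by 1 — a proton has become a neutron (β⁺ emission or electron capture).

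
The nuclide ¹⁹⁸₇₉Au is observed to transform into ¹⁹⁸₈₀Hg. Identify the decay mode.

beta-minus decay

ΔA = 198 − 198 = 0; ΔZ = 80 − 79 = +1.
A is unchanged and Z rises by 1 — a neutron has become a proton (β⁻ decay).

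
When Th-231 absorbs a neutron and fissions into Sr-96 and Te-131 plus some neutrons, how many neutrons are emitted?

5

Conserve mass number: 232 = 96 + 131 + k, so k = 232 − 227 = 5.
Check atomic number: 90 = 38 + 52 + 0 = 90. ✓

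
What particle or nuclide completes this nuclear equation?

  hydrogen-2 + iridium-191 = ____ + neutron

Pt-192

Conserve mass number: 2 + 191 = A + 1, so A = 192.
Conserve atomic number: 1 + 77 = Z + 0, so Z = 78.
Z = 78 is platinum, so the species is platinum-192.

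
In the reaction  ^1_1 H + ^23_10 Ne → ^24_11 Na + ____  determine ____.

gamma ray

Conserve mass number: 1 + 23 = 24 + A, so A = 0.
Conserve atomic number: 1 + 10 = 11 + Z, so Z = 0.
A = 0 and Z = 0 is ^0_0 γ — a gamma ray.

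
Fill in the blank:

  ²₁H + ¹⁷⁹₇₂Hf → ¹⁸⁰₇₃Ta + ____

Conserve mass number: 2 + 179 = 180 + A, so A = 1.
Conserve atomic number: 1 + 72 = 73 + Z, so Z = 0.
A = 1 and Z = 0 is ¹₀n — a neutron.

neutron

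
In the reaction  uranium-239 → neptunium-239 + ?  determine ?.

beta-minus particle

Conserve mass number: 239 = 239 + A, so A = 0.
Conserve atomic number: 92 = 93 + Z, so Z = -1.
A = 0 and Z = -1 is e⁻ — a beta-minus particle.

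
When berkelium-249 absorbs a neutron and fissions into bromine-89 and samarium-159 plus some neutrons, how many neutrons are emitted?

2

Conserve mass number: 250 = 89 + 159 + k, so k = 250 − 248 = 2.
Check atomic number: 97 = 35 + 62 + 0 = 97. ✓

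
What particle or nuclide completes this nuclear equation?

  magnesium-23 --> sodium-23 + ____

Conserve mass number: 23 = 23 + A, so A = 0.
Conserve atomic number: 12 = 11 + Z, so Z = 1.
A = 0 and Z = 1 is e⁺ — a positron.

positron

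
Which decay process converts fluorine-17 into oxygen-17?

ΔA = 17 − 17 = 0; ΔZ = 8 − 9 = -1.
A is unchanged and Z drops by 1 — a proton has become a neutron (β⁺ emission or electron capture).

beta-plus decay or electron capture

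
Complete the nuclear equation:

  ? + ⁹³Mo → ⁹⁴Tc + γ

Conserve mass number: A + 93 = 94 + 0, so A = 1.
Conserve atomic number: Z + 42 = 43 + 0, so Z = 1.
A = 1 and Z = 1 is ¹H — a proton.

proton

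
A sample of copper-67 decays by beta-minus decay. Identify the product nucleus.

Zn-67

Beta-minus decay: mass number changes by +0, atomic number by +1.
A: 67 = 67; Z: 29 + 1 = 30.
Z = 30 is zinc, so the daughter is zinc-67.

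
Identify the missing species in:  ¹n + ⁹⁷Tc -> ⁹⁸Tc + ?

gamma ray

Conserve mass number: 1 + 97 = 98 + A, so A = 0.
Conserve atomic number: 0 + 43 = 43 + Z, so Z = 0.
A = 0 and Z = 0 is γ — a gamma ray.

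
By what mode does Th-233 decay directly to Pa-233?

beta-minus decay

ΔA = 233 − 233 = 0; ΔZ = 91 − 90 = +1.
A is unchanged and Z rises by 1 — a neutron has become a proton (β⁻ decay).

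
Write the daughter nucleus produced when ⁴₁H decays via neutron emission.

H-3

Neutron emission: mass number changes by -1, atomic number by +0.
A: 4 − 1 = 3; Z: 1 = 1.
Z = 1 is hydrogen, so the daughter is ³₁H.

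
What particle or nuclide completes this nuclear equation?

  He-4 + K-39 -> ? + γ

Sc-43

Conserve mass number: 4 + 39 = A + 0, so A = 43.
Conserve atomic number: 2 + 19 = Z + 0, so Z = 21.
Z = 21 is scandium, so the species is Sc-43.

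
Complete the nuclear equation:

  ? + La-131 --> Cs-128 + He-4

neutron

Conserve mass number: A + 131 = 128 + 4, so A = 1.
Conserve atomic number: Z + 57 = 55 + 2, so Z = 0.
A = 1 and Z = 0 is n — a neutron.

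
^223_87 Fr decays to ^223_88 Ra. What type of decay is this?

beta-minus decay

ΔA = 223 − 223 = 0; ΔZ = 88 − 87 = +1.
A is unchanged and Z rises by 1 — a neutron has become a proton (β⁻ decay).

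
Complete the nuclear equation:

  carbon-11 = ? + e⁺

Conserve mass number: 11 = A + 0, so A = 11.
Conserve atomic number: 6 = Z + 1, so Z = 5.
Z = 5 is boron, so the species is boron-11.

B-11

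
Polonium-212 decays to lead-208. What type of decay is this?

alpha decay

ΔA = 208 − 212 = -4; ΔZ = 82 − 84 = -2.
A drops by 4 and Z drops by 2 — the signature of alpha emission.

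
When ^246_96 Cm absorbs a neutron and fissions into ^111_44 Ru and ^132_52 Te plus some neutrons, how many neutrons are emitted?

4

Conserve mass number: 247 = 111 + 132 + k, so k = 247 − 243 = 4.
Check atomic number: 96 = 44 + 52 + 0 = 96. ✓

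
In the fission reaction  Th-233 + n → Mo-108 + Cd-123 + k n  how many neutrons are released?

Conserve mass number: 234 = 108 + 123 + k, so k = 234 − 231 = 3.
Check atomic number: 90 = 42 + 48 + 0 = 90. ✓

3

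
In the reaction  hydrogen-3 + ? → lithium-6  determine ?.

He-3

Conserve mass number: 3 + A = 6, so A = 3.
Conserve atomic number: 1 + Z = 3, so Z = 2.
Z = 2 is helium, so the species is helium-3.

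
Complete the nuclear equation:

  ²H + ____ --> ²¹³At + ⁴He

Conserve mass number: 2 + A = 213 + 4, so A = 215.
Conserve atomic number: 1 + Z = 85 + 2, so Z = 86.
Z = 86 is radon, so the species is ²¹⁵Rn.

Rn-215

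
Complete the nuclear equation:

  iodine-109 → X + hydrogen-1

Te-108

Conserve mass number: 109 = A + 1, so A = 108.
Conserve atomic number: 53 = Z + 1, so Z = 52.
Z = 52 is tellurium, so the species is tellurium-108.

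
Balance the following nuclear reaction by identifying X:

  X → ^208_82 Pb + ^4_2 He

Conserve mass number: A = 208 + 4, so A = 212.
Conserve atomic number: Z = 82 + 2, so Z = 84.
Z = 84 is polonium, so the species is ^212_84 Po.

Po-212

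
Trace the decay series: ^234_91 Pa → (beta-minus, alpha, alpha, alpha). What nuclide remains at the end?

Rn-222

Start: (A, Z) = (234, 91).
After β⁻: (234, 92).
After α: (230, 90).
After α: (226, 88).
After α: (222, 86).
Z = 86 is radon.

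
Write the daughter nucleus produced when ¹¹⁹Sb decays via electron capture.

Sn-119

Electron capture: mass number changes by +0, atomic number by -1.
A: 119 = 119; Z: 51 − 1 = 50.
Z = 50 is tin, so the daughter is ¹¹⁹Sn.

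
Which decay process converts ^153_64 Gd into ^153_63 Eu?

ΔA = 153 − 153 = 0; ΔZ = 63 − 64 = -1.
A is unchanged and Z drops by 1 — a proton has become a neutron (β⁺ emission or electron capture).

beta-plus decay or electron capture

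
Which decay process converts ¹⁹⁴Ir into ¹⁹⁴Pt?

ΔA = 194 − 194 = 0; ΔZ = 78 − 77 = +1.
A is unchanged and Z rises by 1 — a neutron has become a proton (β⁻ decay).

beta-minus decay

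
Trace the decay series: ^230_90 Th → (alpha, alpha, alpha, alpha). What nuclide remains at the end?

Pb-214

Start: (A, Z) = (230, 90).
After α: (226, 88).
After α: (222, 86).
After α: (218, 84).
After α: (214, 82).
Z = 82 is lead.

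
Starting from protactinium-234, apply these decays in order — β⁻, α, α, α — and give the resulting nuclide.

Start: (A, Z) = (234, 91).
After β⁻: (234, 92).
After α: (230, 90).
After α: (226, 88).
After α: (222, 86).
Z = 86 is radon.

Rn-222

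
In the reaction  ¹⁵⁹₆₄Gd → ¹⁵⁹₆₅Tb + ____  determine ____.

beta-minus particle

Conserve mass number: 159 = 159 + A, so A = 0.
Conserve atomic number: 64 = 65 + Z, so Z = -1.
A = 0 and Z = -1 is ⁰₋₁e — a beta-minus particle.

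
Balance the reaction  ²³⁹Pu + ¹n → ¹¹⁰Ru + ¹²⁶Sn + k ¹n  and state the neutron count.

Conserve mass number: 240 = 110 + 126 + k, so k = 240 − 236 = 4.
Check atomic number: 94 = 44 + 50 + 0 = 94. ✓

4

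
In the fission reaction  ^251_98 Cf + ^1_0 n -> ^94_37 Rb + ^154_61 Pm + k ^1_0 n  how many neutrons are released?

4

Conserve mass number: 252 = 94 + 154 + k, so k = 252 − 248 = 4.
Check atomic number: 98 = 37 + 61 + 0 = 98. ✓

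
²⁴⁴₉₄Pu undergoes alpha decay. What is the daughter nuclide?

U-240

Alpha decay: mass number changes by -4, atomic number by -2.
A: 244 − 4 = 240; Z: 94 − 2 = 92.
Z = 92 is uranium, so the daughter is ²⁴⁰₉₂U.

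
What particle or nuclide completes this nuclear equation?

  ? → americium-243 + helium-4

Bk-247

Conserve mass number: A = 243 + 4, so A = 247.
Conserve atomic number: Z = 95 + 2, so Z = 97.
Z = 97 is berkelium, so the species is berkelium-247.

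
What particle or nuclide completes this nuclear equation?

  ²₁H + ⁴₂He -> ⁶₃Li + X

gamma ray

Conserve mass number: 2 + 4 = 6 + A, so A = 0.
Conserve atomic number: 1 + 2 = 3 + Z, so Z = 0.
A = 0 and Z = 0 is ⁰₀γ — a gamma ray.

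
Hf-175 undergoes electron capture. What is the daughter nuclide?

Lu-175

Electron capture: mass number changes by +0, atomic number by -1.
A: 175 = 175; Z: 72 − 1 = 71.
Z = 71 is lutetium, so the daughter is Lu-175.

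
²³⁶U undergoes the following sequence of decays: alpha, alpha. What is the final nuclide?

Ra-228

Start: (A, Z) = (236, 92).
After α: (232, 90).
After α: (228, 88).
Z = 88 is radium.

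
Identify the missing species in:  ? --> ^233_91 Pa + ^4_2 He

Conserve mass number: A = 233 + 4, so A = 237.
Conserve atomic number: Z = 91 + 2, so Z = 93.
Z = 93 is neptunium, so the species is ^237_93 Np.

Np-237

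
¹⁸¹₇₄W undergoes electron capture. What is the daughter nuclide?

Electron capture: mass number changes by +0, atomic number by -1.
A: 181 = 181; Z: 74 − 1 = 73.
Z = 73 is tantalum, so the daughter is ¹⁸¹₇₃Ta.

Ta-181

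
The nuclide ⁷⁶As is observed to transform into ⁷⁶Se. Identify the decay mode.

beta-minus decay

ΔA = 76 − 76 = 0; ΔZ = 34 − 33 = +1.
A is unchanged and Z rises by 1 — a neutron has become a proton (β⁻ decay).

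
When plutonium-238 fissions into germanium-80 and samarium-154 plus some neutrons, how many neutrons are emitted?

4

Conserve mass number: 238 = 80 + 154 + k, so k = 238 − 234 = 4.
Check atomic number: 94 = 32 + 62 + 0 = 94. ✓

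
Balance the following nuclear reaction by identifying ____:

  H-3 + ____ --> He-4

Conserve mass number: 3 + A = 4, so A = 1.
Conserve atomic number: 1 + Z = 2, so Z = 1.
A = 1 and Z = 1 is H-1 — a proton.

proton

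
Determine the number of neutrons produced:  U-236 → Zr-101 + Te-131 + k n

4

Conserve mass number: 236 = 101 + 131 + k, so k = 236 − 232 = 4.
Check atomic number: 92 = 40 + 52 + 0 = 92. ✓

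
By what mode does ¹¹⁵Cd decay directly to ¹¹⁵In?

ΔA = 115 − 115 = 0; ΔZ = 49 − 48 = +1.
A is unchanged and Z rises by 1 — a neutron has become a proton (β⁻ decay).

beta-minus decay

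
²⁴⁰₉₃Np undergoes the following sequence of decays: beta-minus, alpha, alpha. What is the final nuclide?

Start: (A, Z) = (240, 93).
After β⁻: (240, 94).
After α: (236, 92).
After α: (232, 90).
Z = 90 is thorium.

Th-232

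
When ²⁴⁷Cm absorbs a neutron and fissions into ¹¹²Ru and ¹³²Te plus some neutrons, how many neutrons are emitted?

4

Conserve mass number: 248 = 112 + 132 + k, so k = 248 − 244 = 4.
Check atomic number: 96 = 44 + 52 + 0 = 96. ✓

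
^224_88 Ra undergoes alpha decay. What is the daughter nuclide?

Rn-220

Alpha decay: mass number changes by -4, atomic number by -2.
A: 224 − 4 = 220; Z: 88 − 2 = 86.
Z = 86 is radon, so the daughter is ^220_86 Rn.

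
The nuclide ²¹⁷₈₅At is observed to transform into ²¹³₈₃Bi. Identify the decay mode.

alpha decay

ΔA = 213 − 217 = -4; ΔZ = 83 − 85 = -2.
A drops by 4 and Z drops by 2 — the signature of alpha emission.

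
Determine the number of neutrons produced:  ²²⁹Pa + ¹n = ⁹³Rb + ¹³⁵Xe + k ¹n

Conserve mass number: 230 = 93 + 135 + k, so k = 230 − 228 = 2.
Check atomic number: 91 = 37 + 54 + 0 = 91. ✓

2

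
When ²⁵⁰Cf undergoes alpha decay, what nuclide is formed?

Alpha decay: mass number changes by -4, atomic number by -2.
A: 250 − 4 = 246; Z: 98 − 2 = 96.
Z = 96 is curium, so the daughter is ²⁴⁶Cm.

Cm-246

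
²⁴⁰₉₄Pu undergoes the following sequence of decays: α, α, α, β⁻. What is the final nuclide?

Ac-228

Start: (A, Z) = (240, 94).
After α: (236, 92).
After α: (232, 90).
After α: (228, 88).
After β⁻: (228, 89).
Z = 89 is actinium.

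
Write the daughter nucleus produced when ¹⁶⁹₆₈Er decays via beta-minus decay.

Tm-169

Beta-minus decay: mass number changes by +0, atomic number by +1.
A: 169 = 169; Z: 68 + 1 = 69.
Z = 69 is thulium, so the daughter is ¹⁶⁹₆₉Tm.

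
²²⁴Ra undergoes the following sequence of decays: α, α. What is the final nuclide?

Start: (A, Z) = (224, 88).
After α: (220, 86).
After α: (216, 84).
Z = 84 is polonium.

Po-216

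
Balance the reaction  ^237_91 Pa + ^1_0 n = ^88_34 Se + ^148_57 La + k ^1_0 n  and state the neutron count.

Conserve mass number: 238 = 88 + 148 + k, so k = 238 − 236 = 2.
Check atomic number: 91 = 34 + 57 + 0 = 91. ✓

2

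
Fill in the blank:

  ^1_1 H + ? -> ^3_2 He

deuteron

Conserve mass number: 1 + A = 3, so A = 2.
Conserve atomic number: 1 + Z = 2, so Z = 1.
A = 2 and Z = 1 is ^2_1 H — a deuteron.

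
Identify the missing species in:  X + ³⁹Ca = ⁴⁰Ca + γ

Conserve mass number: A + 39 = 40 + 0, so A = 1.
Conserve atomic number: Z + 20 = 20 + 0, so Z = 0.
A = 1 and Z = 0 is ¹n — a neutron.

neutron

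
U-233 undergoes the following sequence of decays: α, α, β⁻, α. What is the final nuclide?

Start: (A, Z) = (233, 92).
After α: (229, 90).
After α: (225, 88).
After β⁻: (225, 89).
After α: (221, 87).
Z = 87 is francium.

Fr-221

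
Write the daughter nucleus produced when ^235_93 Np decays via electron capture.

Electron capture: mass number changes by +0, atomic number by -1.
A: 235 = 235; Z: 93 − 1 = 92.
Z = 92 is uranium, so the daughter is ^235_92 U.

U-235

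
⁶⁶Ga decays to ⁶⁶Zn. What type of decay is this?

ΔA = 66 − 66 = 0; ΔZ = 30 − 31 = -1.
A is unchanged and Z drops by 1 — a proton has become a neutron (β⁺ emission or electron capture).

beta-plus decay or electron capture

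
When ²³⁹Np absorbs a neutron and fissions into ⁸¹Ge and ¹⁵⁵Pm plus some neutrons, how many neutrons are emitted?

4

Conserve mass number: 240 = 81 + 155 + k, so k = 240 − 236 = 4.
Check atomic number: 93 = 32 + 61 + 0 = 93. ✓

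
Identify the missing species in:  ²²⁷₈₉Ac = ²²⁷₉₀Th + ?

beta-minus particle

Conserve mass number: 227 = 227 + A, so A = 0.
Conserve atomic number: 89 = 90 + Z, so Z = -1.
A = 0 and Z = -1 is ⁰₋₁e — a beta-minus particle.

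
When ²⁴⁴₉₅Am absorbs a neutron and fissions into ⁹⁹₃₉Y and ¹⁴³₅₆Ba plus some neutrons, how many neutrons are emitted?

Conserve mass number: 245 = 99 + 143 + k, so k = 245 − 242 = 3.
Check atomic number: 95 = 39 + 56 + 0 = 95. ✓

3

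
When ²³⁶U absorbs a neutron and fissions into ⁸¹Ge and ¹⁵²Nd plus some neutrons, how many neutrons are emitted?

4

Conserve mass number: 237 = 81 + 152 + k, so k = 237 − 233 = 4.
Check atomic number: 92 = 32 + 60 + 0 = 92. ✓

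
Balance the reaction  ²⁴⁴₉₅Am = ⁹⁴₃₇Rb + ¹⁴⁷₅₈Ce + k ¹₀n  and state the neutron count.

Conserve mass number: 244 = 94 + 147 + k, so k = 244 − 241 = 3.
Check atomic number: 95 = 37 + 58 + 0 = 95. ✓

3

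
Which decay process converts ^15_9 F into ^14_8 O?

ΔA = 14 − 15 = -1; ΔZ = 8 − 9 = -1.
A drops by 1 and Z drops by 1 — a proton was emitted.

proton emission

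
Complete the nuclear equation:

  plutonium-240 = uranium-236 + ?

alpha particle

Conserve mass number: 240 = 236 + A, so A = 4.
Conserve atomic number: 94 = 92 + Z, so Z = 2.
A = 4 and Z = 2 is helium-4 — an alpha particle.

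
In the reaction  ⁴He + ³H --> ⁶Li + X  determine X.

neutron

Conserve mass number: 4 + 3 = 6 + A, so A = 1.
Conserve atomic number: 2 + 1 = 3 + Z, so Z = 0.
A = 1 and Z = 0 is ¹n — a neutron.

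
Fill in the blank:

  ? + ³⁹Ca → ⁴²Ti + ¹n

alpha particle

Conserve mass number: A + 39 = 42 + 1, so A = 4.
Conserve atomic number: Z + 20 = 22 + 0, so Z = 2.
A = 4 and Z = 2 is ⁴He — an alpha particle.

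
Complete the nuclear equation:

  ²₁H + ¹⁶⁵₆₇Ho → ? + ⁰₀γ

Er-167

Conserve mass number: 2 + 165 = A + 0, so A = 167.
Conserve atomic number: 1 + 67 = Z + 0, so Z = 68.
Z = 68 is erbium, so the species is ¹⁶⁷₆₈Er.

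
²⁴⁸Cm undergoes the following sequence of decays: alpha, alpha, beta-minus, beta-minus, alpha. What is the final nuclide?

U-236

Start: (A, Z) = (248, 96).
After α: (244, 94).
After α: (240, 92).
After β⁻: (240, 93).
After β⁻: (240, 94).
After α: (236, 92).
Z = 92 is uranium.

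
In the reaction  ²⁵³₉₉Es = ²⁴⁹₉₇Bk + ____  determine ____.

Conserve mass number: 253 = 249 + A, so A = 4.
Conserve atomic number: 99 = 97 + Z, so Z = 2.
A = 4 and Z = 2 is ⁴₂He — an alpha particle.

alpha particle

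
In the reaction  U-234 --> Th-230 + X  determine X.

Conserve mass number: 234 = 230 + A, so A = 4.
Conserve atomic number: 92 = 90 + Z, so Z = 2.
A = 4 and Z = 2 is He-4 — an alpha particle.

alpha particle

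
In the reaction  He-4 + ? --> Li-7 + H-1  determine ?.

alpha particle

Conserve mass number: 4 + A = 7 + 1, so A = 4.
Conserve atomic number: 2 + Z = 3 + 1, so Z = 2.
A = 4 and Z = 2 is He-4 — an alpha particle.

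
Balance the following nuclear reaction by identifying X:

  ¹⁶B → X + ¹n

B-15

Conserve mass number: 16 = A + 1, so A = 15.
Conserve atomic number: 5 = Z + 0, so Z = 5.
Z = 5 is boron, so the species is ¹⁵B.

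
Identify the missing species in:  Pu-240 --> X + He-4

Conserve mass number: 240 = A + 4, so A = 236.
Conserve atomic number: 94 = Z + 2, so Z = 92.
Z = 92 is uranium, so the species is U-236.

U-236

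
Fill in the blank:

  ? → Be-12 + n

Conserve mass number: A = 12 + 1, so A = 13.
Conserve atomic number: Z = 4 + 0, so Z = 4.
Z = 4 is beryllium, so the species is Be-13.

Be-13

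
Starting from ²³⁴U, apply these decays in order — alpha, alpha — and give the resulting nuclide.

Start: (A, Z) = (234, 92).
After α: (230, 90).
After α: (226, 88).
Z = 88 is radium.

Ra-226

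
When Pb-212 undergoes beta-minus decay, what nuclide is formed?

Beta-minus decay: mass number changes by +0, atomic number by +1.
A: 212 = 212; Z: 82 + 1 = 83.
Z = 83 is bismuth, so the daughter is Bi-212.

Bi-212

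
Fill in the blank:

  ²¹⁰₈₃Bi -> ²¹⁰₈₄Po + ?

beta-minus particle

Conserve mass number: 210 = 210 + A, so A = 0.
Conserve atomic number: 83 = 84 + Z, so Z = -1.
A = 0 and Z = -1 is ⁰₋₁e — a beta-minus particle.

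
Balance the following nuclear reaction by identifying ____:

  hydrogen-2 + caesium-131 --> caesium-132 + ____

proton

Conserve mass number: 2 + 131 = 132 + A, so A = 1.
Conserve atomic number: 1 + 55 = 55 + Z, so Z = 1.
A = 1 and Z = 1 is hydrogen-1 — a proton.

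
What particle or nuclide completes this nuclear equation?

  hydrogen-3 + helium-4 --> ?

Conserve mass number: 3 + 4 = A, so A = 7.
Conserve atomic number: 1 + 2 = Z, so Z = 3.
Z = 3 is lithium, so the species is lithium-7.

Li-7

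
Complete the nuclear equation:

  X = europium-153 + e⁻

Conserve mass number: A = 153 + 0, so A = 153.
Conserve atomic number: Z = 63 − 1, so Z = 62.
Z = 62 is samarium, so the species is samarium-153.

Sm-153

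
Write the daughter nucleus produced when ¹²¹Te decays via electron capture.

Electron capture: mass number changes by +0, atomic number by -1.
A: 121 = 121; Z: 52 − 1 = 51.
Z = 51 is antimony, so the daughter is ¹²¹Sb.

Sb-121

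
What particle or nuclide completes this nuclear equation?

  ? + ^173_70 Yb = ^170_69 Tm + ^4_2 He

proton

Conserve mass number: A + 173 = 170 + 4, so A = 1.
Conserve atomic number: Z + 70 = 69 + 2, so Z = 1.
A = 1 and Z = 1 is ^1_1 H — a proton.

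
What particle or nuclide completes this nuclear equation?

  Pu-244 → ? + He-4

U-240

Conserve mass number: 244 = A + 4, so A = 240.
Conserve atomic number: 94 = Z + 2, so Z = 92.
Z = 92 is uranium, so the species is U-240.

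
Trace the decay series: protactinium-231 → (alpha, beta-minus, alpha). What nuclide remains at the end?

Ra-223

Start: (A, Z) = (231, 91).
After α: (227, 89).
After β⁻: (227, 90).
After α: (223, 88).
Z = 88 is radium.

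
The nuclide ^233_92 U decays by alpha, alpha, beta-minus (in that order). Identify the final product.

Ac-225

Start: (A, Z) = (233, 92).
After α: (229, 90).
After α: (225, 88).
After β⁻: (225, 89).
Z = 89 is actinium.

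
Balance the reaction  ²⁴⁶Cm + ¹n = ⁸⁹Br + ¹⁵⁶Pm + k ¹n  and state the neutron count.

Conserve mass number: 247 = 89 + 156 + k, so k = 247 − 245 = 2.
Check atomic number: 96 = 35 + 61 + 0 = 96. ✓

2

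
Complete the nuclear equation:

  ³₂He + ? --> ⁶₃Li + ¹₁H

Conserve mass number: 3 + A = 6 + 1, so A = 4.
Conserve atomic number: 2 + Z = 3 + 1, so Z = 2.
A = 4 and Z = 2 is ⁴₂He — an alpha particle.

alpha particle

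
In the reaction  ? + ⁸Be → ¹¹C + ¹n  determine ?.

alpha particle

Conserve mass number: A + 8 = 11 + 1, so A = 4.
Conserve atomic number: Z + 4 = 6 + 0, so Z = 2.
A = 4 and Z = 2 is ⁴He — an alpha particle.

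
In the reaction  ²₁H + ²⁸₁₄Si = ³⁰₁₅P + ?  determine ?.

gamma ray

Conserve mass number: 2 + 28 = 30 + A, so A = 0.
Conserve atomic number: 1 + 14 = 15 + Z, so Z = 0.
A = 0 and Z = 0 is ⁰₀γ — a gamma ray.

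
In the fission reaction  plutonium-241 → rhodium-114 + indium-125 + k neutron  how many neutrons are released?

Conserve mass number: 241 = 114 + 125 + k, so k = 241 − 239 = 2.
Check atomic number: 94 = 45 + 49 + 0 = 94. ✓

2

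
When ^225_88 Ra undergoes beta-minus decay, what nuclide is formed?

Beta-minus decay: mass number changes by +0, atomic number by +1.
A: 225 = 225; Z: 88 + 1 = 89.
Z = 89 is actinium, so the daughter is ^225_89 Ac.

Ac-225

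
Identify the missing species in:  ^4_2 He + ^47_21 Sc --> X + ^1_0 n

V-50

Conserve mass number: 4 + 47 = A + 1, so A = 50.
Conserve atomic number: 2 + 21 = Z + 0, so Z = 23.
Z = 23 is vanadium, so the species is ^50_23 V.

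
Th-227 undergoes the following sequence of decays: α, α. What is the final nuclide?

Rn-219

Start: (A, Z) = (227, 90).
After α: (223, 88).
After α: (219, 86).
Z = 86 is radon.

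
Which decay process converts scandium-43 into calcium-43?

ΔA = 43 − 43 = 0; ΔZ = 20 − 21 = -1.
A is unchanged and Z drops by 1 — a proton has become a neutron (β⁺ emission or electron capture).

beta-plus decay or electron capture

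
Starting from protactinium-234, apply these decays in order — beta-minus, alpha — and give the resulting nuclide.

Th-230

Start: (A, Z) = (234, 91).
After β⁻: (234, 92).
After α: (230, 90).
Z = 90 is thorium.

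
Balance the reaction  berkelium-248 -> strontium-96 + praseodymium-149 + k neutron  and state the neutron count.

Conserve mass number: 248 = 96 + 149 + k, so k = 248 − 245 = 3.
Check atomic number: 97 = 38 + 59 + 0 = 97. ✓

3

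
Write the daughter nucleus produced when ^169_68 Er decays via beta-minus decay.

Tm-169

Beta-minus decay: mass number changes by +0, atomic number by +1.
A: 169 = 169; Z: 68 + 1 = 69.
Z = 69 is thulium, so the daughter is ^169_69 Tm.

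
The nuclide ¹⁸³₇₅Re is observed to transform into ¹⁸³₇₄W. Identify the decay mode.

ΔA = 183 − 183 = 0; ΔZ = 74 − 75 = -1.
A is unchanged and Z drops by 1 — a proton has become a neutron (β⁺ emission or electron capture).

beta-plus decay or electron capture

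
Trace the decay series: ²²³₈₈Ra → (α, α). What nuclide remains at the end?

Po-215

Start: (A, Z) = (223, 88).
After α: (219, 86).
After α: (215, 84).
Z = 84 is polonium.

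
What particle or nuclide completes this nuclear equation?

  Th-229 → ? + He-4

Conserve mass number: 229 = A + 4, so A = 225.
Conserve atomic number: 90 = Z + 2, so Z = 88.
Z = 88 is radium, so the species is Ra-225.

Ra-225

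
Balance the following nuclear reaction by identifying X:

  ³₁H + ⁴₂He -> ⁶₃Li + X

neutron

Conserve mass number: 3 + 4 = 6 + A, so A = 1.
Conserve atomic number: 1 + 2 = 3 + Z, so Z = 0.
A = 1 and Z = 0 is ¹₀n — a neutron.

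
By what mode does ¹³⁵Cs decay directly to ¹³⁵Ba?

ΔA = 135 − 135 = 0; ΔZ = 56 − 55 = +1.
A is unchanged and Z rises by 1 — a neutron has become a proton (β⁻ decay).

beta-minus decay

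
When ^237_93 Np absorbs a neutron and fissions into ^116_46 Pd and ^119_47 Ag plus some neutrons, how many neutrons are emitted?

3

Conserve mass number: 238 = 116 + 119 + k, so k = 238 − 235 = 3.
Check atomic number: 93 = 46 + 47 + 0 = 93. ✓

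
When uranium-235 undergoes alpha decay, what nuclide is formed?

Th-231

Alpha decay: mass number changes by -4, atomic number by -2.
A: 235 − 4 = 231; Z: 92 − 2 = 90.
Z = 90 is thorium, so the daughter is thorium-231.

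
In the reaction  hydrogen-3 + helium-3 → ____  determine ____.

Conserve mass number: 3 + 3 = A, so A = 6.
Conserve atomic number: 1 + 2 = Z, so Z = 3.
Z = 3 is lithium, so the species is lithium-6.

Li-6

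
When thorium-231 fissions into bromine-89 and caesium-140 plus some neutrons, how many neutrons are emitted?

Conserve mass number: 231 = 89 + 140 + k, so k = 231 − 229 = 2.
Check atomic number: 90 = 35 + 55 + 0 = 90. ✓

2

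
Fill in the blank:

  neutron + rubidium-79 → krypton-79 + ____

Conserve mass number: 1 + 79 = 79 + A, so A = 1.
Conserve atomic number: 0 + 37 = 36 + Z, so Z = 1.
A = 1 and Z = 1 is hydrogen-1 — a proton.

proton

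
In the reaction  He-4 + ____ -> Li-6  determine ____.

deuteron

Conserve mass number: 4 + A = 6, so A = 2.
Conserve atomic number: 2 + Z = 3, so Z = 1.
A = 2 and Z = 1 is H-2 — a deuteron.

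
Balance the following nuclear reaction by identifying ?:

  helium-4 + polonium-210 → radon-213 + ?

Conserve mass number: 4 + 210 = 213 + A, so A = 1.
Conserve atomic number: 2 + 84 = 86 + Z, so Z = 0.
A = 1 and Z = 0 is neutron — a neutron.

neutron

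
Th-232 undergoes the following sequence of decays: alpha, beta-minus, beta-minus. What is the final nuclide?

Th-228

Start: (A, Z) = (232, 90).
After α: (228, 88).
After β⁻: (228, 89).
After β⁻: (228, 90).
Z = 90 is thorium.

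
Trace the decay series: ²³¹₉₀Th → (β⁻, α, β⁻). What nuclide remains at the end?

Th-227

Start: (A, Z) = (231, 90).
After β⁻: (231, 91).
After α: (227, 89).
After β⁻: (227, 90).
Z = 90 is thorium.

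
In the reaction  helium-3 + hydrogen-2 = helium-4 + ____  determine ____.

Conserve mass number: 3 + 2 = 4 + A, so A = 1.
Conserve atomic number: 2 + 1 = 2 + Z, so Z = 1.
A = 1 and Z = 1 is hydrogen-1 — a proton.

proton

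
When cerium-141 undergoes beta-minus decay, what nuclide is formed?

Pr-141

Beta-minus decay: mass number changes by +0, atomic number by +1.
A: 141 = 141; Z: 58 + 1 = 59.
Z = 59 is praseodymium, so the daughter is praseodymium-141.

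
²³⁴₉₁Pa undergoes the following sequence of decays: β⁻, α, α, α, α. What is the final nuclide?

Po-218

Start: (A, Z) = (234, 91).
After β⁻: (234, 92).
After α: (230, 90).
After α: (226, 88).
After α: (222, 86).
After α: (218, 84).
Z = 84 is polonium.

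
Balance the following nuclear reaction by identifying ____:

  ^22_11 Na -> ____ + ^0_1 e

Conserve mass number: 22 = A + 0, so A = 22.
Conserve atomic number: 11 = Z + 1, so Z = 10.
Z = 10 is neon, so the species is ^22_10 Ne.

Ne-22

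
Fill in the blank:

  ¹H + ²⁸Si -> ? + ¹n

Conserve mass number: 1 + 28 = A + 1, so A = 28.
Conserve atomic number: 1 + 14 = Z + 0, so Z = 15.
Z = 15 is phosphorus, so the species is ²⁸P.

P-28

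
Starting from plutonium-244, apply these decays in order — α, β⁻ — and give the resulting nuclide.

Np-240

Start: (A, Z) = (244, 94).
After α: (240, 92).
After β⁻: (240, 93).
Z = 93 is neptunium.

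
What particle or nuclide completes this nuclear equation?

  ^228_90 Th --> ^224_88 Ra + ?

alpha particle

Conserve mass number: 228 = 224 + A, so A = 4.
Conserve atomic number: 90 = 88 + Z, so Z = 2.
A = 4 and Z = 2 is ^4_2 He — an alpha particle.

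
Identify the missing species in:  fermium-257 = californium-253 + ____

Conserve mass number: 257 = 253 + A, so A = 4.
Conserve atomic number: 100 = 98 + Z, so Z = 2.
A = 4 and Z = 2 is helium-4 — an alpha particle.

alpha particle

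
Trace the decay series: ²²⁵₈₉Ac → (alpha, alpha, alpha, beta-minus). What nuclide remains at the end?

Start: (A, Z) = (225, 89).
After α: (221, 87).
After α: (217, 85).
After α: (213, 83).
After β⁻: (213, 84).
Z = 84 is polonium.

Po-213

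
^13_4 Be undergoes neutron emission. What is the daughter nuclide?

Be-12

Neutron emission: mass number changes by -1, atomic number by +0.
A: 13 − 1 = 12; Z: 4 = 4.
Z = 4 is beryllium, so the daughter is ^12_4 Be.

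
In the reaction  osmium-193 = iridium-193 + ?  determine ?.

beta-minus particle

Conserve mass number: 193 = 193 + A, so A = 0.
Conserve atomic number: 76 = 77 + Z, so Z = -1.
A = 0 and Z = -1 is e⁻ — a beta-minus particle.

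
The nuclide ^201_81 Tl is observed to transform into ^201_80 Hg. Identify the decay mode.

ΔA = 201 − 201 = 0; ΔZ = 80 − 81 = -1.
A is unchanged and Z drops by 1 — a proton has become a neutron (β⁺ emission or electron capture).

beta-plus decay or electron capture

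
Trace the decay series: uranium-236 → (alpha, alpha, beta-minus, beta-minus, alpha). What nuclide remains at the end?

Start: (A, Z) = (236, 92).
After α: (232, 90).
After α: (228, 88).
After β⁻: (228, 89).
After β⁻: (228, 90).
After α: (224, 88).
Z = 88 is radium.

Ra-224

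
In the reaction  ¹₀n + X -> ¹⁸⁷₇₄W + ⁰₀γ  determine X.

W-186

Conserve mass number: 1 + A = 187 + 0, so A = 186.
Conserve atomic number: 0 + Z = 74 + 0, so Z = 74.
Z = 74 is tungsten, so the species is ¹⁸⁶₇₄W.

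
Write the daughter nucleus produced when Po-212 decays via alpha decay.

Pb-208

Alpha decay: mass number changes by -4, atomic number by -2.
A: 212 − 4 = 208; Z: 84 − 2 = 82.
Z = 82 is lead, so the daughter is Pb-208.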